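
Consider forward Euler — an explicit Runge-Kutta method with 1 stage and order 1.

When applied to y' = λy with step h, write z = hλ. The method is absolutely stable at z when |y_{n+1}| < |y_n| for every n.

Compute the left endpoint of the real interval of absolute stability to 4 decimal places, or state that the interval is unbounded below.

On y'=λy, z=hλ:
  order 1, 1-stage ⇒ R(z)=1+z
  (e.g. R(-0.3)=0.70000, |R|=0.70000)

Solve |R(x)|<1 on ℝ⁻.
x=-0.3: |R|=0.7000
|R(-2.29)|=1.2900 |R(-0.61)|=0.3900 |R(-0.59)|=0.4100
Bisect:
  x_lo=-2.5777 |R|=1.5777  x_hi=-0.2134 |R|=0.7866
  mid=-1.39556 |R|=0.39556 →hi
  mid=-1.98663 |R|=0.98663 →hi
  mid=-2.28216 |R|=1.28216 →lo
  mid=-2.13440 |R|=1.13440 →lo
  mid=-2.06051 |R|=1.06051 →lo
  mid=-2.02357 |R|=1.02357 →lo
  mid=-2.00510 |R|=1.00510 →lo
  ...
  [-2.00005,-1.99990] ⇒ x*=-2.0000
Interval (-2.0000, 0).

left endpoint -2.0000.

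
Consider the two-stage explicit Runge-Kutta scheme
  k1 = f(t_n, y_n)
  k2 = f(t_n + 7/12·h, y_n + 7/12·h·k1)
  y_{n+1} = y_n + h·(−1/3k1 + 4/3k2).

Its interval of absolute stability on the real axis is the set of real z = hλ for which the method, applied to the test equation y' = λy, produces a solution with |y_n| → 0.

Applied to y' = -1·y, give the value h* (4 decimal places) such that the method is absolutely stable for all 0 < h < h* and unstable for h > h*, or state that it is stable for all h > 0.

On y'=λy, z=hλ:
  k1=λy_n ⇒ h·k1=z·y_n;  k2=λ(1+7/12z)y_n ⇒ h·k2=z(1+7/12z)y_n
  y_{n+1}/y_n = 1 − 1/3z + 4/3z(1+7/12z) = 1 + z + 7/9z²
  R(z) = 1 + z + 7/9z².

Need |R(x)|<1, x<0.
x=-1.41: |R|=1.1363
R=1: x+7/9x²=0 ⇒ x=−9/7=-1.2857; min R=1−1/(4·7/9)=0.6786>−1
Confirm numerically:
  x=-1.219: |R|=0.93675 <1
  x=-0.662: |R|=0.67886 <1
  x=-0.557: |R|=0.68430 <1
  x=-1.788: |R|=1.69851 >1
  x=-1.312: |R|=1.02682 >1
So |R|<1 on (-1.2857, 0).

(-1.2857,0); λ=-1 ⇒ h* = (9/7)/1 = 1.2857.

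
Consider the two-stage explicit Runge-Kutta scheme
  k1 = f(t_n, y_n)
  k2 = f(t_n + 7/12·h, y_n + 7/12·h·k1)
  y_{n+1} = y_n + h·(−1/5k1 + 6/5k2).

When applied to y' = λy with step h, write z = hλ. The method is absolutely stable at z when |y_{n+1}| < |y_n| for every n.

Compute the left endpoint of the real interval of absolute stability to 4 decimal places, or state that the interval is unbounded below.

left endpoint -1.4286.

Set f=λy, z=hλ:
  k1=λy_n ⇒ h·k1=z·y_n;  k2=λ(1+7/12z)y_n ⇒ h·k2=z(1+7/12z)y_n
  y_{n+1}/y_n = 1 − 1/5z + 6/5z(1+7/12z) = 1 + z + 7/10z²
  so R(z) = 1 + z + 7/10z².

Boundary: |R(x)|=1, x<0.
x=-0.65: |R|=0.6457
R=1: x+7/10x²=0 ⇒ x=−10/7=-1.4286; min R=1−1/(4·7/10)=0.6429>−1
Confirm numerically:
  x=-1.171: |R|=0.78887 <1
  x=-1.064: |R|=0.72847 <1
  x=-1.024: |R|=0.71000 <1
  x=-1.849: |R|=1.54416 >1
  x=-1.626: |R|=1.22471 >1
So |R|<1 on (-1.4286, 0).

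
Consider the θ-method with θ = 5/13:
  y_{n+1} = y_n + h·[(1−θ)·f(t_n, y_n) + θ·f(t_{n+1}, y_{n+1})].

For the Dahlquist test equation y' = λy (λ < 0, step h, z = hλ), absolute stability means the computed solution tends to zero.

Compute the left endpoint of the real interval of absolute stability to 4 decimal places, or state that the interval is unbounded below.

left endpoint -8.6667.

Set f=λy, z=hλ:
  y_{n+1} = y_n + z·[8/13·y_n + 5/13·y_{n+1}] ⇒ (1 − 5/13z)y_{n+1} = (1 + 8/13z)y_n
  Hence R(z) = (1 + 8/13z)/(1 − 5/13z).

Boundary: |R(x)|=1, x<0.
x=-1.4: |R|=0.0900
R=−1: 1+8/13x = −1+5/13x ⇒ -3/13x=2 ⇒ x=2/(-3/13)=-8.6667
Confirm numerically:
  x=-7.719: |R|=0.94490 <1
  x=-7.581: |R|=0.93602 <1
  x=-6.925: |R|=0.89029 <1
  x=-6.835: |R|=0.88352 <1
  x=-8.997: |R|=1.01709 >1
  x=-8.977: |R|=1.01608 >1
  x=-8.964: |R|=1.01543 >1
Interval (-8.6667, 0).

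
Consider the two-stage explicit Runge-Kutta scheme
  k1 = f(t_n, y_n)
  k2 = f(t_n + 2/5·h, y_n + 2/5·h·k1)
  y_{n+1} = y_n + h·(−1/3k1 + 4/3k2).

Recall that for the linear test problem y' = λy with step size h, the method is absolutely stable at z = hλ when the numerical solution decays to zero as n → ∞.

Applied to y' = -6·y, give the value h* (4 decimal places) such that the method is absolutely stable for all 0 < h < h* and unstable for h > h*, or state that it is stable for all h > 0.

(-1.8750,0); λ=-6 ⇒ h* = (15/8)/6 = 0.3125.

Set f=λy, z=hλ:
  k1=λy_n ⇒ h·k1=z·y_n;  k2=λ(1+2/5z)y_n ⇒ h·k2=z(1+2/5z)y_n
  y_{n+1}/y_n = 1 − 1/3z + 4/3z(1+2/5z) = 1 + z + 8/15z²
  Hence R(z) = 1 + z + 8/15z².

Need |R(x)|<1, x<0.
x=-1.7: |R|=0.8413
R=1: x+8/15x²=0 ⇒ x=−15/8=-1.8750; min R=1−1/(4·8/15)=0.5312>−1
Confirm numerically:
  x=-1.427: |R|=0.65904 <1
  x=-0.857: |R|=0.53471 <1
  x=-0.827: |R|=0.53776 <1
  x=-2.461: |R|=1.76914 >1
  x=-2.057: |R|=1.19967 >1
So |R|<1 on (-1.8750, 0).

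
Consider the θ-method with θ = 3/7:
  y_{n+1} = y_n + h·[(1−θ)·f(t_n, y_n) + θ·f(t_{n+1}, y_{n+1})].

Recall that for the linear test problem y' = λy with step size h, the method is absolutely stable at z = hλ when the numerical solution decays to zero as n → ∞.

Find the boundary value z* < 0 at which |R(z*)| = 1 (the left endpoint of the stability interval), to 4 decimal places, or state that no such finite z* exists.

z* = -14.0000.

Set f=λy, z=hλ:
  y_{n+1} = y_n + z·[4/7·y_n + 3/7·y_{n+1}] ⇒ (1 − 3/7z)y_{n+1} = (1 + 4/7z)y_n
  R(z) = (1 + 4/7z)/(1 − 3/7z).

Need |R(x)|<1, x<0.
x=-0.56: |R|=0.5484
R=−1: 1+4/7x = −1+3/7x ⇒ -1/7x=2 ⇒ x=2/(-1/7)=-14.0000
Confirm numerically:
  x=-13.286: |R|=0.98476 <1
  x=-10.173: |R|=0.89800 <1
  x=-6.491: |R|=0.71635 <1
  x=-14.281: |R|=1.00564 >1
  x=-14.063: |R|=1.00128 >1
  x=-14.031: |R|=1.00063 >1
Stable set (-14.0000, 0).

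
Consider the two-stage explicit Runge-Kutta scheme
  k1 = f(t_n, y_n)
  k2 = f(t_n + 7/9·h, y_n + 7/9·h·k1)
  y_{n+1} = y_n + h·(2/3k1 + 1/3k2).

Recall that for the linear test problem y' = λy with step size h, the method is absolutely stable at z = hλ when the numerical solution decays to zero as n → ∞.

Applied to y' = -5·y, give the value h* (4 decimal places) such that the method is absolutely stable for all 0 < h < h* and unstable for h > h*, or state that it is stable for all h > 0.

With y'=λy (z=hλ):
  k1=λy_n ⇒ h·k1=z·y_n;  k2=λ(1+7/9z)y_n ⇒ h·k2=z(1+7/9z)y_n
  y_{n+1}/y_n = 1 + 2/3z + 1/3z(1+7/9z) = 1 + z + 7/27z²
  ⇒ R(z) = 1 + z + 7/27z².

Need |R(x)|<1, x<0.
x=-0.8: |R|=0.3659
R=1: x+7/27x²=0 ⇒ x=−27/7=-3.8571; min R=1−1/(4·7/27)=0.0357>−1
Confirm numerically:
  x=-3.035: |R|=0.35310 <1
  x=-3.010: |R|=0.33891 <1
  x=-2.807: |R|=0.23577 <1
  x=-1.977: |R|=0.03632 <1
  x=-4.354: |R|=1.56086 >1
  x=-4.287: |R|=1.47776 >1
  x=-4.277: |R|=1.46556 >1
Interval (-3.8571, 0).

(-3.8571,0); λ=-5 ⇒ h* = (27/7)/5 = 0.7714.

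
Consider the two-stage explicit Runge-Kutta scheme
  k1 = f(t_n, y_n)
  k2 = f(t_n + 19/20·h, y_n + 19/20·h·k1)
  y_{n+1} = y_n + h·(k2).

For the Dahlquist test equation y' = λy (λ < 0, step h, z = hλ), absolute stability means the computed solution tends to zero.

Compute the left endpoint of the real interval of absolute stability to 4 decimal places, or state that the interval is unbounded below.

left endpoint -1.0526.

Set f=λy, z=hλ:
  k1=λy_n ⇒ h·k1=z·y_n;  k2=λ(1+19/20z)y_n ⇒ h·k2=z(1+19/20z)y_n
  y_{n+1}/y_n = 1 + z(1+19/20z) = 1 + z + 19/20z²
  R(z) = 1 + z + 19/20z².

Need |R(x)|<1, x<0.
x=-0.39: |R|=0.7545
R=1: x+19/20x²=0 ⇒ x=−20/19=-1.0526; min R=1−1/(4·19/20)=0.7368>−1
Confirm numerically:
  x=-0.941: |R|=0.90021 <1
  x=-0.881: |R|=0.85635 <1
  x=-0.725: |R|=0.77434 <1
  x=-0.427: |R|=0.74621 <1
  x=-1.529: |R|=1.69195 >1
  x=-1.358: |R|=1.39396 >1
Interval (-1.0526, 0).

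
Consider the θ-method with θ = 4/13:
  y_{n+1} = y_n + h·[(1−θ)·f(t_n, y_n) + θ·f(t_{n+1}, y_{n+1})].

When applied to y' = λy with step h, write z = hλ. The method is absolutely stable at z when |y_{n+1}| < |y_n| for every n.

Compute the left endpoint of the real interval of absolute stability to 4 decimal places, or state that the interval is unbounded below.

z* = -5.2000.

Test eqn y'=λy, z=hλ:
  y_{n+1} = y_n + z·[9/13·y_n + 4/13·y_{n+1}] ⇒ (1 − 4/13z)y_{n+1} = (1 + 9/13z)y_n
  Hence R(z) = (1 + 9/13z)/(1 − 4/13z).

Solve |R(x)|<1 on ℝ⁻.
x=-0.66: |R|=0.4514
R=−1: 1+9/13x = −1+4/13x ⇒ -5/13x=2 ⇒ x=2/(-5/13)=-5.2000
Confirm numerically:
  x=-5.065: |R|=0.97971 <1
  x=-3.505: |R|=0.68634 <1
  x=-3.499: |R|=0.68495 <1
  x=-5.458: |R|=1.03703 >1
  x=-5.358: |R|=1.02294 >1
  x=-5.231: |R|=1.00457 >1
Stable set (-5.2000, 0).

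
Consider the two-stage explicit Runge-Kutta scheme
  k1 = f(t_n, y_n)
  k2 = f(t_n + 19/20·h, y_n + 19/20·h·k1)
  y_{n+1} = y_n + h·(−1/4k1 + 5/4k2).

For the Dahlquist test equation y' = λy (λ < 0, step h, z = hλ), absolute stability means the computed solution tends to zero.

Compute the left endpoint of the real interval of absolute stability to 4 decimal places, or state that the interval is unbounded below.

With y'=λy (z=hλ):
  k1=λy_n ⇒ h·k1=z·y_n;  k2=λ(1+19/20z)y_n ⇒ h·k2=z(1+19/20z)y_n
  y_{n+1}/y_n = 1 − 1/4z + 5/4z(1+19/20z) = 1 + z + 19/16z²
  R(z) = 1 + z + 19/16z².

Boundary: |R(x)|=1, x<0.
x=-0.43: |R|=0.7896
R=1: x+19/16x²=0 ⇒ x=−16/19=-0.8421; min R=1−1/(4·19/16)=0.7895>−1
Confirm numerically:
  x=-0.679: |R|=0.86849 <1
  x=-0.643: |R|=0.84797 <1
  x=-0.601: |R|=0.82793 <1
  x=-0.415: |R|=0.78952 <1
  x=-1.189: |R|=1.48979 >1
  x=-1.035: |R|=1.23708 >1
Stable set (-0.8421, 0).

left endpoint -0.8421.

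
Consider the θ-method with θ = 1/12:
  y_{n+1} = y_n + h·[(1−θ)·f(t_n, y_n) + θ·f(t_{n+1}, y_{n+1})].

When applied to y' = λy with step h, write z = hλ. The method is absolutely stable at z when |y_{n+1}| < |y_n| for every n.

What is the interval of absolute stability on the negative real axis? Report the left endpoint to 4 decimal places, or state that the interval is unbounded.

Test eqn y'=λy, z=hλ:
  y_{n+1} = y_n + z·[11/12·y_n + 1/12·y_{n+1}] ⇒ (1 − 1/12z)y_{n+1} = (1 + 11/12z)y_n
  ⇒ R(z) = (1 + 11/12z)/(1 − 1/12z).

Need |R(x)|<1, x<0.
x=-0.46: |R|=0.5570
R=−1: 1+11/12x = −1+1/12x ⇒ -5/6x=2 ⇒ x=2/(-5/6)=-2.4000
Confirm numerically:
  x=-2.046: |R|=0.74797 <1
  x=-1.593: |R|=0.40631 <1
  x=-1.468: |R|=0.30799 <1
  x=-1.020: |R|=0.05991 <1
  x=-2.622: |R|=1.15183 >1
  x=-2.545: |R|=1.09969 >1
Stable set (-2.4000, 0).

z∈(-2.4000,0).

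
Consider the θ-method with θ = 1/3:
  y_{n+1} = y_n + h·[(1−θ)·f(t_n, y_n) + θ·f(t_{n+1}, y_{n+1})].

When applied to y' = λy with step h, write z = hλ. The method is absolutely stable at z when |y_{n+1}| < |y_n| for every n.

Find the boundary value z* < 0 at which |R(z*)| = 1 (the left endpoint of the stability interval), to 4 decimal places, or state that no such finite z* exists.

left endpoint -6.0000.

With y'=λy (z=hλ):
  y_{n+1} = y_n + z·[2/3·y_n + 1/3·y_{n+1}] ⇒ (1 − 1/3z)y_{n+1} = (1 + 2/3z)y_n
  R(z) = (1 + 2/3z)/(1 − 1/3z).

Find x<0 with |R(x)|<1.
x=-0.39: |R|=0.6549
R=−1: 1+2/3x = −1+1/3x ⇒ -1/3x=2 ⇒ x=2/(-1/3)=-6.0000
Confirm numerically:
  x=-3.704: |R|=0.65752 <1
  x=-3.286: |R|=0.56825 <1
  x=-2.709: |R|=0.42354 <1
  x=-6.586: |R|=1.06113 >1
  x=-6.538: |R|=1.05641 >1
Interval (-6.0000, 0).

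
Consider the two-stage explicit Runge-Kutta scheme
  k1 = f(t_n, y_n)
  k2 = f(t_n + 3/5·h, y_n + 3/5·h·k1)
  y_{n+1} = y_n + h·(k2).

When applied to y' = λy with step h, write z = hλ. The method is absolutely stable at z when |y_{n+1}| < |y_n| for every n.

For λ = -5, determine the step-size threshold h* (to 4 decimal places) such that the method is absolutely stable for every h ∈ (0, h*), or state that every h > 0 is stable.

Set f=λy, z=hλ:
  k1=λy_n ⇒ h·k1=z·y_n;  k2=λ(1+3/5z)y_n ⇒ h·k2=z(1+3/5z)y_n
  y_{n+1}/y_n = 1 + z(1+3/5z) = 1 + z + 3/5z²
  Hence R(z) = 1 + z + 3/5z².

Solve |R(x)|<1 on ℝ⁻.
x=-0.54: |R|=0.6350
R=1: x+3/5x²=0 ⇒ x=−5/3=-1.6667; min R=1−1/(4·3/5)=0.5833>−1
Confirm numerically:
  x=-1.611: |R|=0.94619 <1
  x=-1.498: |R|=0.84840 <1
  x=-1.380: |R|=0.76264 <1
  x=-1.206: |R|=0.66666 <1
  x=-2.252: |R|=1.79090 >1
  x=-1.829: |R|=1.17814 >1
  x=-1.745: |R|=1.08201 >1
Interval (-1.6667, 0).

(-1.6667,0); λ=-5 ⇒ h* = (5/3)/5 = 0.3333.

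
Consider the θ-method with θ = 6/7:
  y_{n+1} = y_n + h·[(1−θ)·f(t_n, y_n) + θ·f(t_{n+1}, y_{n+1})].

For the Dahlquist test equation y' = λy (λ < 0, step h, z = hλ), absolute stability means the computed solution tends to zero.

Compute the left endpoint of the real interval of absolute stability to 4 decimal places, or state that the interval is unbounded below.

With y'=λy (z=hλ):
  y_{n+1} = y_n + z·[1/7·y_n + 6/7·y_{n+1}] ⇒ (1 − 6/7z)y_{n+1} = (1 + 1/7z)y_n
  R(z) = (1 + 1/7z)/(1 − 6/7z).

Boundary: |R(x)|=1, x<0.
x=-0.89: |R|=0.4951
x=-2: |R|=0.2632
x=-10: |R|=0.0448
x=-100: |R|=0.1532
θ=6/7≥1/2 ⇒ |1+1/7x|<|1−6/7x| ∀x<0 ⇒ stable on all of ℝ⁻.

interval (−∞, 0).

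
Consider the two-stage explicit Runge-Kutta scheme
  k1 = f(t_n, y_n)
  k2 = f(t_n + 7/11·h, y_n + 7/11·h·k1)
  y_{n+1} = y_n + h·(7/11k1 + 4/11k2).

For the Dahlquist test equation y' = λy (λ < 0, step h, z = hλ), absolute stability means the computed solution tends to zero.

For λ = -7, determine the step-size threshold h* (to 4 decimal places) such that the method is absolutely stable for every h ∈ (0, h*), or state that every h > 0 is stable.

With y'=λy (z=hλ):
  k1=λy_n ⇒ h·k1=z·y_n;  k2=λ(1+7/11z)y_n ⇒ h·k2=z(1+7/11z)y_n
  y_{n+1}/y_n = 1 + 7/11z + 4/11z(1+7/11z) = 1 + z + 28/121z²
  so R(z) = 1 + z + 28/121z².

Boundary: |R(x)|=1, x<0.
x=-1.19: |R|=0.1377
R=1: x+28/121x²=0 ⇒ x=−121/28=-4.3214; min R=1−1/(4·28/121)=-0.0804>−1
Confirm numerically:
  x=-3.948: |R|=0.65884 <1
  x=-3.880: |R|=0.60366 <1
  x=-2.860: |R|=0.03280 <1
  x=-4.727: |R|=1.44363 >1
  x=-4.507: |R|=1.19354 >1
Stable set (-4.3214, 0).

(-4.3214,0); λ=-7 ⇒ h* = (121/28)/7 = 0.6173.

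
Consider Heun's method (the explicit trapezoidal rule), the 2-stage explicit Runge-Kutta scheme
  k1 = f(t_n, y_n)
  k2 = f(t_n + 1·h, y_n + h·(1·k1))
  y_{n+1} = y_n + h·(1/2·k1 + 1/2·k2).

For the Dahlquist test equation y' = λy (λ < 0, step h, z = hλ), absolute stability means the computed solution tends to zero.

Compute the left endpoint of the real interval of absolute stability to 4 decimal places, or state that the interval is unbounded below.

On y'=λy, z=hλ:
  order 2, 2-stage ⇒ R(z)=1+z+z^2/2
  (e.g. R(-0.56)=0.59680, |R|=0.59680)

Find x<0 with |R(x)|<1.
x=-0.56: |R|=0.5968
|R(-2.25)|=1.2812 |R(-0.87)|=0.5085 |R(-0.79)|=0.5221
Bisect:
  x_lo=-2.8580 |R|=2.2261  x_hi=-0.2148 |R|=0.8082
  mid=-1.53644 |R|=0.64388 →hi
  mid=-2.19724 |R|=1.21669 →lo
  mid=-1.86684 |R|=0.87570 →hi
  mid=-2.03204 |R|=1.03255 →lo
  mid=-1.94944 |R|=0.95072 →hi
  mid=-1.99074 |R|=0.99078 →hi
  mid=-2.01139 |R|=1.01145 →lo
  ...
  [-2.00009,-1.99993] ⇒ x*=-2.0000
So |R|<1 on (-2.0000, 0).

left endpoint -2.0000.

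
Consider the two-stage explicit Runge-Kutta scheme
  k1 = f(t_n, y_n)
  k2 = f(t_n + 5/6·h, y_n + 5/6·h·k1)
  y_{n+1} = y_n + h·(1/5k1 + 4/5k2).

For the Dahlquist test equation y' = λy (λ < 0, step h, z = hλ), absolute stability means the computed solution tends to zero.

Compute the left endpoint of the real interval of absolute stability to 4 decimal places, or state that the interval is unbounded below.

left endpoint -1.5000.

Test eqn y'=λy, z=hλ:
  k1=λy_n ⇒ h·k1=z·y_n;  k2=λ(1+5/6z)y_n ⇒ h·k2=z(1+5/6z)y_n
  y_{n+1}/y_n = 1 + 1/5z + 4/5z(1+5/6z) = 1 + z + 2/3z²
  so R(z) = 1 + z + 2/3z².

Find x<0 with |R(x)|<1.
x=-1.09: |R|=0.7021
R=1: x+2/3x²=0 ⇒ x=−3/2=-1.5000; min R=1−1/(4·2/3)=0.6250>−1
Confirm numerically:
  x=-1.216: |R|=0.76977 <1
  x=-0.672: |R|=0.62906 <1
  x=-0.653: |R|=0.63127 <1
  x=-2.051: |R|=1.75340 >1
  x=-1.991: |R|=1.65172 >1
Interval (-1.5000, 0).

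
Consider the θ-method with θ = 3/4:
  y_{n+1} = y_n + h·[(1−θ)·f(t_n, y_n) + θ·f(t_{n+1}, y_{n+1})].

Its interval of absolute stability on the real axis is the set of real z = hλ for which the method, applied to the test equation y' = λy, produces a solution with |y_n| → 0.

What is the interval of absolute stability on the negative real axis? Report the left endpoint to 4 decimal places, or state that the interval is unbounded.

Test eqn y'=λy, z=hλ:
  y_{n+1} = y_n + z·[1/4·y_n + 3/4·y_{n+1}] ⇒ (1 − 3/4z)y_{n+1} = (1 + 1/4z)y_n
  so R(z) = (1 + 1/4z)/(1 − 3/4z).

Find x<0 with |R(x)|<1.
x=-1.39: |R|=0.3195
x=-2: |R|=0.2000
x=-10: |R|=0.1765
x=-100: |R|=0.3158
θ=3/4≥1/2 ⇒ |1+1/4x|<|1−3/4x| ∀x<0 ⇒ unbounded interval.

interval (−∞, 0).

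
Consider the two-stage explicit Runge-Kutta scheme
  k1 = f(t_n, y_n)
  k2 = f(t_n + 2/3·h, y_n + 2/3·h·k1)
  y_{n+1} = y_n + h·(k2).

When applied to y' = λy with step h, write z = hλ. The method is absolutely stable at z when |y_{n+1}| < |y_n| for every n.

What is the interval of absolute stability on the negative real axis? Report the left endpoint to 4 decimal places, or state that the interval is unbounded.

z∈(-1.5000,0).

Test eqn y'=λy, z=hλ:
  k1=λy_n ⇒ h·k1=z·y_n;  k2=λ(1+2/3z)y_n ⇒ h·k2=z(1+2/3z)y_n
  y_{n+1}/y_n = 1 + z(1+2/3z) = 1 + z + 2/3z²
  so R(z) = 1 + z + 2/3z².

Need |R(x)|<1, x<0.
x=-1.32: |R|=0.8416
R=1: x+2/3x²=0 ⇒ x=−3/2=-1.5000; min R=1−1/(4·2/3)=0.6250>−1
Confirm numerically:
  x=-1.384: |R|=0.89297 <1
  x=-1.348: |R|=0.86340 <1
  x=-1.120: |R|=0.71627 <1
  x=-1.861: |R|=1.44788 >1
  x=-1.780: |R|=1.33227 >1
  x=-1.767: |R|=1.31453 >1
So |R|<1 on (-1.5000, 0).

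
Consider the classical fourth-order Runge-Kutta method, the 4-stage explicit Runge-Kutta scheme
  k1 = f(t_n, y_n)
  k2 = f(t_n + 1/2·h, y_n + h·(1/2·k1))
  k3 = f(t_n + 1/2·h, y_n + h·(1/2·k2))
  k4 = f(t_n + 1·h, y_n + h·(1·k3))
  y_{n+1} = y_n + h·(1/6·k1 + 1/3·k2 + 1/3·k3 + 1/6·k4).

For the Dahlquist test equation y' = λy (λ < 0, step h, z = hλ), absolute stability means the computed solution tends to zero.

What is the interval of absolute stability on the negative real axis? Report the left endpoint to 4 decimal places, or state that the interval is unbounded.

(-2.7853, 0).

On y'=λy, z=hλ:
  order 4, 4-stage ⇒ R(z)=1+z+z^2/2+z^3/6+z^4/24
  (e.g. R(-0.82)=0.44314, |R|=0.44314)

Need |R(x)|<1, x<0.
x=-0.82: |R|=0.4431
|R(-3)|=1.3750 |R(-1.87)|=0.2981 |R(-1.62)|=0.2706
Bisect:
  x_lo=-3.5543 |R|=2.9285  x_hi=-0.1614 |R|=0.8510
  mid=-1.85787 |R|=0.29560 →hi
  mid=-2.70610 |R|=0.88702 →hi
  mid=-3.13022 |R|=1.65738 →lo
  mid=-2.91816 |R|=1.21951 →lo
  mid=-2.81213 |R|=1.04122 →lo
  mid=-2.75912 |R|=0.96125 →hi
  mid=-2.78562 |R|=1.00050 →lo
  mid=-2.77237 |R|=0.98069 →hi
  mid=-2.77900 |R|=0.99055 →hi
  mid=-2.78231 |R|=0.99551 →hi
  ...
  [-2.78542,-2.78521] ⇒ x*=-2.7853
So |R|<1 on (-2.7853, 0).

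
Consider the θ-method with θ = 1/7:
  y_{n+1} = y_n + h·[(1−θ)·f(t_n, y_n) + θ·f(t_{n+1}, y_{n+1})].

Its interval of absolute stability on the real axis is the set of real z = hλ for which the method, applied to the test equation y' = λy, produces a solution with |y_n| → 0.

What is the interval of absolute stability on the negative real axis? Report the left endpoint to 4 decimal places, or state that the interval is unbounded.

(-2.8000, 0).

On y'=λy, z=hλ:
  y_{n+1} = y_n + z·[6/7·y_n + 1/7·y_{n+1}] ⇒ (1 − 1/7z)y_{n+1} = (1 + 6/7z)y_n
  so R(z) = (1 + 6/7z)/(1 − 1/7z).

Solve |R(x)|<1 on ℝ⁻.
x=-1.25: |R|=0.0606
R=−1: 1+6/7x = −1+1/7x ⇒ -5/7x=2 ⇒ x=2/(-5/7)=-2.8000
Confirm numerically:
  x=-2.666: |R|=0.93068 <1
  x=-2.133: |R|=0.63484 <1
  x=-2.059: |R|=0.59101 <1
  x=-1.745: |R|=0.39680 <1
  x=-3.340: |R|=1.26112 >1
  x=-3.276: |R|=1.23161 >1
Stable set (-2.8000, 0).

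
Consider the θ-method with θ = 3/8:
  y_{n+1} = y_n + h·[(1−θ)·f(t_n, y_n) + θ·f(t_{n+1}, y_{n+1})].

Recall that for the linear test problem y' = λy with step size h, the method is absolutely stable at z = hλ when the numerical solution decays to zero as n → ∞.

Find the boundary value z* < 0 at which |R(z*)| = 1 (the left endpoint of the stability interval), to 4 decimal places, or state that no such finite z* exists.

left endpoint -8.0000.

Set f=λy, z=hλ:
  y_{n+1} = y_n + z·[5/8·y_n + 3/8·y_{n+1}] ⇒ (1 − 3/8z)y_{n+1} = (1 + 5/8z)y_n
  ⇒ R(z) = (1 + 5/8z)/(1 − 3/8z).

Find x<0 with |R(x)|<1.
x=-0.91: |R|=0.3215
R=−1: 1+5/8x = −1+3/8x ⇒ -1/4x=2 ⇒ x=2/(-1/4)=-8.0000
Confirm numerically:
  x=-7.201: |R|=0.94602 <1
  x=-6.558: |R|=0.89579 <1
  x=-4.791: |R|=0.71314 <1
  x=-8.398: |R|=1.02398 >1
  x=-8.315: |R|=1.01912 >1
  x=-8.120: |R|=1.00742 >1
Stable set (-8.0000, 0).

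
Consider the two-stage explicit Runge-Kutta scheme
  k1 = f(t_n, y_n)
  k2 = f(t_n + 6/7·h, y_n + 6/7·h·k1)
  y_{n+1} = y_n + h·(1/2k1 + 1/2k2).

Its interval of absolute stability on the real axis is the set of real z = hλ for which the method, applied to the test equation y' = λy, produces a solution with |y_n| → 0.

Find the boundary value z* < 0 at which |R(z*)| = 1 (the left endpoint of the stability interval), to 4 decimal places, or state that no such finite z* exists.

left endpoint -2.3333.

With y'=λy (z=hλ):
  k1=λy_n ⇒ h·k1=z·y_n;  k2=λ(1+6/7z)y_n ⇒ h·k2=z(1+6/7z)y_n
  y_{n+1}/y_n = 1 + 1/2z + 1/2z(1+6/7z) = 1 + z + 3/7z²
  R(z) = 1 + z + 3/7z².

Find x<0 with |R(x)|<1.
x=-1.52: |R|=0.4702
R=1: x+3/7x²=0 ⇒ x=−7/3=-2.3333; min R=1−1/(4·3/7)=0.4167>−1
Confirm numerically:
  x=-2.145: |R|=0.82687 <1
  x=-1.767: |R|=0.57112 <1
  x=-1.539: |R|=0.47608 <1
  x=-0.956: |R|=0.43569 <1
  x=-2.458: |R|=1.13133 >1
  x=-2.380: |R|=1.04760 >1
Interval (-2.3333, 0).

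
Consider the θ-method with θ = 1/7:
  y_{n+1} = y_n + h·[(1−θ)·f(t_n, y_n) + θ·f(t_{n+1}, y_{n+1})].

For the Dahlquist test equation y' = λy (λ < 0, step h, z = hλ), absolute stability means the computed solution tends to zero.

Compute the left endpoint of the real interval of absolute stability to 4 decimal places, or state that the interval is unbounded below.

z* = -2.8000.

With y'=λy (z=hλ):
  y_{n+1} = y_n + z·[6/7·y_n + 1/7·y_{n+1}] ⇒ (1 − 1/7z)y_{n+1} = (1 + 6/7z)y_n
  Hence R(z) = (1 + 6/7z)/(1 − 1/7z).

Solve |R(x)|<1 on ℝ⁻.
x=-0.36: |R|=0.6576
R=−1: 1+6/7x = −1+1/7x ⇒ -5/7x=2 ⇒ x=2/(-5/7)=-2.8000
Confirm numerically:
  x=-2.755: |R|=0.97693 <1
  x=-2.750: |R|=0.97436 <1
  x=-1.253: |R|=0.06277 <1
  x=-3.189: |R|=1.19089 >1
  x=-2.838: |R|=1.01931 >1
Interval (-2.8000, 0).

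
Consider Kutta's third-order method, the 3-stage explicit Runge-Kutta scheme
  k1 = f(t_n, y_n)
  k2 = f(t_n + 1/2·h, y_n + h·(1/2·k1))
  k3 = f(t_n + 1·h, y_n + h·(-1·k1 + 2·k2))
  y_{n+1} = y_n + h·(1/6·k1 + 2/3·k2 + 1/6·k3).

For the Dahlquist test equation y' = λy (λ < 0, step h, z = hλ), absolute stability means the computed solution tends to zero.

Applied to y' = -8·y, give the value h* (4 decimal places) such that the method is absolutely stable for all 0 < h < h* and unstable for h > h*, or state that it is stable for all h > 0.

With y'=λy (z=hλ):
  order 3, 3-stage ⇒ R(z)=1+z+z^2/2+z^3/6
  (e.g. R(-1.54)=0.03709, |R|=0.03709)

Need |R(x)|<1, x<0.
x=-1.54: |R|=0.0371
|R(-2.58)|=1.1141 |R(-2.06)|=0.3952 |R(-1.84)|=0.1855
Bisect:
  x_lo=-3.3241 |R|=2.9209  x_hi=-0.1153 |R|=0.8911
  mid=-1.71970 |R|=0.08865 →hi
  mid=-2.52190 |R|=1.01511 →lo
  mid=-2.12080 |R|=0.46172 →hi
  mid=-2.32135 |R|=0.71185 →hi
  mid=-2.42162 |R|=0.85633 →hi
  mid=-2.47176 |R|=0.93387 →hi
  mid=-2.49683 |R|=0.97402 →hi
  mid=-2.50936 |R|=0.99445 →hi
  mid=-2.51563 |R|=1.00475 →lo
  mid=-2.51250 |R|=0.99959 →hi
  ...
  [-2.51289,-2.51269] ⇒ x*=-2.5127
Interval (-2.5127, 0).

(-2.5127,0); λ=-8 ⇒ h* = 0.3141.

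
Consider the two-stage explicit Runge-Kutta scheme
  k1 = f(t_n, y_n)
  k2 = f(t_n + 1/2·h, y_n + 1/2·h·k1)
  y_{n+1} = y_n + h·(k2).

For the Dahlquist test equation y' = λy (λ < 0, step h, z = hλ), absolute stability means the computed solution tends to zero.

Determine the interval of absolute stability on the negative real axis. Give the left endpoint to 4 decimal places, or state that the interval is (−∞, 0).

With y'=λy (z=hλ):
  k1=λy_n ⇒ h·k1=z·y_n;  k2=λ(1+1/2z)y_n ⇒ h·k2=z(1+1/2z)y_n
  y_{n+1}/y_n = 1 + z(1+1/2z) = 1 + z + 1/2z²
  so R(z) = 1 + z + 1/2z².

Boundary: |R(x)|=1, x<0.
x=-1.14: |R|=0.5098
R=1: x+1/2x²=0 ⇒ x=−2=-2.0000; min R=1−1/(4·1/2)=0.5000>−1
Confirm numerically:
  x=-1.691: |R|=0.73874 <1
  x=-1.646: |R|=0.70866 <1
  x=-1.435: |R|=0.59461 <1
  x=-2.162: |R|=1.17512 >1
  x=-2.099: |R|=1.10390 >1
  x=-2.030: |R|=1.03045 >1
So |R|<1 on (-2.0000, 0).

z∈(-2.0000,0).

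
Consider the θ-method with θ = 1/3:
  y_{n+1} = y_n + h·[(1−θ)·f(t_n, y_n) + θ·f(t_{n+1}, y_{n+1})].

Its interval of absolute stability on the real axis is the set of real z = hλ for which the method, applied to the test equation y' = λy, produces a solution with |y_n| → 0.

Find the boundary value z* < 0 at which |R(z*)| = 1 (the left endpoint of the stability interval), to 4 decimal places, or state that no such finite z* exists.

z* = -6.0000.

On y'=λy, z=hλ:
  y_{n+1} = y_n + z·[2/3·y_n + 1/3·y_{n+1}] ⇒ (1 − 1/3z)y_{n+1} = (1 + 2/3z)y_n
  so R(z) = (1 + 2/3z)/(1 − 1/3z).

Solve |R(x)|<1 on ℝ⁻.
x=-1.04: |R|=0.2277
R=−1: 1+2/3x = −1+1/3x ⇒ -1/3x=2 ⇒ x=2/(-1/3)=-6.0000
Confirm numerically:
  x=-5.673: |R|=0.96230 <1
  x=-4.127: |R|=0.73720 <1
  x=-3.773: |R|=0.67119 <1
  x=-6.328: |R|=1.03516 >1
  x=-6.186: |R|=1.02025 >1
So |R|<1 on (-6.0000, 0).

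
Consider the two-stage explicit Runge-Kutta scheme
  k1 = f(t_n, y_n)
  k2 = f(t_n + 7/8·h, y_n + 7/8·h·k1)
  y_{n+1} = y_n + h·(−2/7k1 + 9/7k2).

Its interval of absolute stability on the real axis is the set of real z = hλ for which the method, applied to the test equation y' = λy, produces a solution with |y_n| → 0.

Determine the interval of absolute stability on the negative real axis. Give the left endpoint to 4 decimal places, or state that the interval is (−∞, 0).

(-0.8889, 0).

Set f=λy, z=hλ:
  k1=λy_n ⇒ h·k1=z·y_n;  k2=λ(1+7/8z)y_n ⇒ h·k2=z(1+7/8z)y_n
  y_{n+1}/y_n = 1 − 2/7z + 9/7z(1+7/8z) = 1 + z + 9/8z²
  so R(z) = 1 + z + 9/8z².

Need |R(x)|<1, x<0.
x=-0.38: |R|=0.7824
R=1: x+9/8x²=0 ⇒ x=−8/9=-0.8889; min R=1−1/(4·9/8)=0.7778>−1
Confirm numerically:
  x=-0.801: |R|=0.92080 <1
  x=-0.624: |R|=0.81405 <1
  x=-0.602: |R|=0.80570 <1
  x=-1.443: |R|=1.89953 >1
  x=-1.233: |R|=1.47733 >1
Stable set (-0.8889, 0).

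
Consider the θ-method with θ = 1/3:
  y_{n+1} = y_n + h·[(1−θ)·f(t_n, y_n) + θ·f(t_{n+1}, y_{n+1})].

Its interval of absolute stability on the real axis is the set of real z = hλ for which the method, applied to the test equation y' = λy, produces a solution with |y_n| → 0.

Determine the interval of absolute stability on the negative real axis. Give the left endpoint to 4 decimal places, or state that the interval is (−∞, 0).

(-6.0000, 0).

On y'=λy, z=hλ:
  y_{n+1} = y_n + z·[2/3·y_n + 1/3·y_{n+1}] ⇒ (1 − 1/3z)y_{n+1} = (1 + 2/3z)y_n
  ⇒ R(z) = (1 + 2/3z)/(1 − 1/3z).

Solve |R(x)|<1 on ℝ⁻.
x=-1.28: |R|=0.1028
R=−1: 1+2/3x = −1+1/3x ⇒ -1/3x=2 ⇒ x=2/(-1/3)=-6.0000
Confirm numerically:
  x=-5.955: |R|=0.99497 <1
  x=-4.320: |R|=0.77049 <1
  x=-3.668: |R|=0.65027 <1
  x=-6.587: |R|=1.06123 >1
  x=-6.337: |R|=1.03609 >1
So |R|<1 on (-6.0000, 0).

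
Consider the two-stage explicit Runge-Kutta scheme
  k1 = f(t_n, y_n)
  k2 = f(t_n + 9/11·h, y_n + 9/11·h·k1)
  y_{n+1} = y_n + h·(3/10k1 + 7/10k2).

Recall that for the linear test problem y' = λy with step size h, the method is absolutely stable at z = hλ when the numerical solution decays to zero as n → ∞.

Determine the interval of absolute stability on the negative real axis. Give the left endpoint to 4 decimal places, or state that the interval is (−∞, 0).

Test eqn y'=λy, z=hλ:
  k1=λy_n ⇒ h·k1=z·y_n;  k2=λ(1+9/11z)y_n ⇒ h·k2=z(1+9/11z)y_n
  y_{n+1}/y_n = 1 + 3/10z + 7/10z(1+9/11z) = 1 + z + 63/110z²
  ⇒ R(z) = 1 + z + 63/110z².

Find x<0 with |R(x)|<1.
x=-1.17: |R|=0.6140
R=1: x+63/110x²=0 ⇒ x=−110/63=-1.7460; min R=1−1/(4·63/110)=0.5635>−1
Confirm numerically:
  x=-1.213: |R|=0.62969 <1
  x=-1.002: |R|=0.57302 <1
  x=-0.850: |R|=0.56380 <1
  x=-0.796: |R|=0.56689 <1
  x=-2.073: |R|=1.38820 >1
  x=-2.071: |R|=1.38545 >1
  x=-1.923: |R|=1.19490 >1
So |R|<1 on (-1.7460, 0).

z∈(-1.7460,0).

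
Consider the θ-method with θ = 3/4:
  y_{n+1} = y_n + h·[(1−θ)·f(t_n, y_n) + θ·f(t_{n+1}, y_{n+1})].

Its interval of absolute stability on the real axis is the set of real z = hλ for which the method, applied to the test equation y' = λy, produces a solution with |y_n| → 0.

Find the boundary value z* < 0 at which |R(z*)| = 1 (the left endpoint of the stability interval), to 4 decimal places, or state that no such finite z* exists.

(−∞, 0) — no finite endpoint.

Test eqn y'=λy, z=hλ:
  y_{n+1} = y_n + z·[1/4·y_n + 3/4·y_{n+1}] ⇒ (1 − 3/4z)y_{n+1} = (1 + 1/4z)y_n
  so R(z) = (1 + 1/4z)/(1 − 3/4z).

Find x<0 with |R(x)|<1.
x=-1.14: |R|=0.3854
x=-2: |R|=0.2000
x=-10: |R|=0.1765
x=-100: |R|=0.3158
θ=3/4≥1/2 ⇒ |1+1/4x|<|1−3/4x| ∀x<0 ⇒ stable on all of ℝ⁻.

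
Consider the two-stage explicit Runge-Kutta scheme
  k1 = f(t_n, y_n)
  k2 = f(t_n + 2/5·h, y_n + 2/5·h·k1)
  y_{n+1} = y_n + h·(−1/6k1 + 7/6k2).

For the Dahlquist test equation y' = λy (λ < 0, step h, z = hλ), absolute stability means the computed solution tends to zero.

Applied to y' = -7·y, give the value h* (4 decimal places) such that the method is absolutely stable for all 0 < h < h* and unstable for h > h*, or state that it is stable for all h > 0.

Test eqn y'=λy, z=hλ:
  k1=λy_n ⇒ h·k1=z·y_n;  k2=λ(1+2/5z)y_n ⇒ h·k2=z(1+2/5z)y_n
  y_{n+1}/y_n = 1 − 1/6z + 7/6z(1+2/5z) = 1 + z + 7/15z²
  ⇒ R(z) = 1 + z + 7/15z².

Solve |R(x)|<1 on ℝ⁻.
x=-1.24: |R|=0.4775
R=1: x+7/15x²=0 ⇒ x=−15/7=-2.1429; min R=1−1/(4·7/15)=0.4643>−1
Confirm numerically:
  x=-1.972: |R|=0.84277 <1
  x=-1.582: |R|=0.58594 <1
  x=-1.243: |R|=0.47802 <1
  x=-1.227: |R|=0.47558 <1
  x=-2.538: |R|=1.46801 >1
  x=-2.275: |R|=1.14029 >1
So |R|<1 on (-2.1429, 0).

(-2.1429,0); λ=-7 ⇒ h* = (15/7)/7 = 0.3061.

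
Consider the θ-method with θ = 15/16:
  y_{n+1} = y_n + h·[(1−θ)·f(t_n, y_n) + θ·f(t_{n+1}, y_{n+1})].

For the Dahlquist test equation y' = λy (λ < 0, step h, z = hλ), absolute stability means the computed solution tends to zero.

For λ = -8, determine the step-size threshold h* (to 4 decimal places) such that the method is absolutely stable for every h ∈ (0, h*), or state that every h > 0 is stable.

(−∞, 0) — no finite endpoint. Any h>0 works for λ=-8.

On y'=λy, z=hλ:
  y_{n+1} = y_n + z·[1/16·y_n + 15/16·y_{n+1}] ⇒ (1 − 15/16z)y_{n+1} = (1 + 1/16z)y_n
  so R(z) = (1 + 1/16z)/(1 − 15/16z).

Find x<0 with |R(x)|<1.
x=-1.15: |R|=0.4466
x=-2: |R|=0.3043
x=-10: |R|=0.0361
x=-100: |R|=0.0554
θ=15/16≥1/2 ⇒ |1+1/16x|<|1−15/16x| ∀x<0 ⇒ unbounded interval.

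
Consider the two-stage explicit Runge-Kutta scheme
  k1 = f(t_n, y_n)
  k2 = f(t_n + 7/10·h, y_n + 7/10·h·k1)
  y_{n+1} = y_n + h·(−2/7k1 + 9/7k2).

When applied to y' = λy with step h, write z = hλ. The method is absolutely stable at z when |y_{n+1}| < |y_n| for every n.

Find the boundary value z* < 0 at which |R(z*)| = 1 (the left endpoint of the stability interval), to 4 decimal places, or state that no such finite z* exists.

left endpoint -1.1111.

Test eqn y'=λy, z=hλ:
  k1=λy_n ⇒ h·k1=z·y_n;  k2=λ(1+7/10z)y_n ⇒ h·k2=z(1+7/10z)y_n
  y_{n+1}/y_n = 1 − 2/7z + 9/7z(1+7/10z) = 1 + z + 9/10z²
  Hence R(z) = 1 + z + 9/10z².

Find x<0 with |R(x)|<1.
x=-1.14: |R|=1.0296
R=1: x+9/10x²=0 ⇒ x=−10/9=-1.1111; min R=1−1/(4·9/10)=0.7222>−1
Confirm numerically:
  x=-0.981: |R|=0.88512 <1
  x=-0.967: |R|=0.87458 <1
  x=-0.749: |R|=0.75590 <1
  x=-0.618: |R|=0.72573 <1
  x=-1.261: |R|=1.17011 >1
  x=-1.171: |R|=1.06312 >1
Interval (-1.1111, 0).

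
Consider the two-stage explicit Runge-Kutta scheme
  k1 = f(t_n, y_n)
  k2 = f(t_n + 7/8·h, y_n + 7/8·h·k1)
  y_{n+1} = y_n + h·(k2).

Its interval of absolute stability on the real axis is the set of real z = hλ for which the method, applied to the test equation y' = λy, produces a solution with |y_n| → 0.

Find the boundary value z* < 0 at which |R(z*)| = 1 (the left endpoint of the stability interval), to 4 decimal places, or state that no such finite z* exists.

On y'=λy, z=hλ:
  k1=λy_n ⇒ h·k1=z·y_n;  k2=λ(1+7/8z)y_n ⇒ h·k2=z(1+7/8z)y_n
  y_{n+1}/y_n = 1 + z(1+7/8z) = 1 + z + 7/8z²
  R(z) = 1 + z + 7/8z².

Boundary: |R(x)|=1, x<0.
x=-1.54: |R|=1.5352
R=1: x+7/8x²=0 ⇒ x=−8/7=-1.1429; min R=1−1/(4·7/8)=0.7143>−1
Confirm numerically:
  x=-0.987: |R|=0.86540 <1
  x=-0.978: |R|=0.85892 <1
  x=-0.721: |R|=0.73386 <1
  x=-1.423: |R|=1.34881 >1
  x=-1.275: |R|=1.14742 >1
  x=-1.259: |R|=1.12795 >1
Stable set (-1.1429, 0).

left endpoint -1.1429.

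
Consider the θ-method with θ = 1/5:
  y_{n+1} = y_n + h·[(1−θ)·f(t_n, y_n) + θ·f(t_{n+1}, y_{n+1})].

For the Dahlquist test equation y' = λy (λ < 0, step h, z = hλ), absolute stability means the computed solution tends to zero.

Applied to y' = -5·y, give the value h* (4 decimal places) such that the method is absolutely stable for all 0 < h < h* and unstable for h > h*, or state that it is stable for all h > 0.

With y'=λy (z=hλ):
  y_{n+1} = y_n + z·[4/5·y_n + 1/5·y_{n+1}] ⇒ (1 − 1/5z)y_{n+1} = (1 + 4/5z)y_n
  Hence R(z) = (1 + 4/5z)/(1 − 1/5z).

Boundary: |R(x)|=1, x<0.
x=-0.4: |R|=0.6296
R=−1: 1+4/5x = −1+1/5x ⇒ -3/5x=2 ⇒ x=2/(-3/5)=-3.3333
Confirm numerically:
  x=-2.789: |R|=0.79035 <1
  x=-1.886: |R|=0.36945 <1
  x=-1.721: |R|=0.28032 <1
  x=-1.651: |R|=0.24117 <1
  x=-3.922: |R|=1.19794 >1
  x=-3.862: |R|=1.17897 >1
  x=-3.674: |R|=1.11782 >1
Interval (-3.3333, 0).

(-3.3333,0); λ=-5 ⇒ h* = (10/3)/5 = 0.6667.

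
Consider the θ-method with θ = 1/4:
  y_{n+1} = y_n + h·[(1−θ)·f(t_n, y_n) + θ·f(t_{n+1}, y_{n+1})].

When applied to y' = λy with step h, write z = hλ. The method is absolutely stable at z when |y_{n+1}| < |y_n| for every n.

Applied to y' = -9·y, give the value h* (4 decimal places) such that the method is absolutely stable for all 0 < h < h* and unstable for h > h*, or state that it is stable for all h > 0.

(-4.0000,0); λ=-9 ⇒ h* = (4)/9 = 0.4444.

On y'=λy, z=hλ:
  y_{n+1} = y_n + z·[3/4·y_n + 1/4·y_{n+1}] ⇒ (1 − 1/4z)y_{n+1} = (1 + 3/4z)y_n
  ⇒ R(z) = (1 + 3/4z)/(1 − 1/4z).

Need |R(x)|<1, x<0.
x=-0.79: |R|=0.3403
R=−1: 1+3/4x = −1+1/4x ⇒ -1/2x=2 ⇒ x=2/(-1/2)=-4.0000
Confirm numerically:
  x=-3.858: |R|=0.96386 <1
  x=-3.379: |R|=0.83168 <1
  x=-2.513: |R|=0.54337 <1
  x=-4.438: |R|=1.10382 >1
  x=-4.234: |R|=1.05684 >1
So |R|<1 on (-4.0000, 0).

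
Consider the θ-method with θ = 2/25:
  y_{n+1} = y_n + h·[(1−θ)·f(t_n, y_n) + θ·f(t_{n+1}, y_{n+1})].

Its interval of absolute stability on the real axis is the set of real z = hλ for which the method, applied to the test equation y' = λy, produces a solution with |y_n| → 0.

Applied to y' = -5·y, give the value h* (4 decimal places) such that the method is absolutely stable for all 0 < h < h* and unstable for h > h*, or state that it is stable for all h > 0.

(-2.3810,0); λ=-5 ⇒ h* = (50/21)/5 = 0.4762.

Set f=λy, z=hλ:
  y_{n+1} = y_n + z·[23/25·y_n + 2/25·y_{n+1}] ⇒ (1 − 2/25z)y_{n+1} = (1 + 23/25z)y_n
  Hence R(z) = (1 + 23/25z)/(1 − 2/25z).

Find x<0 with |R(x)|<1.
x=-1.47: |R|=0.3153
R=−1: 1+23/25x = −1+2/25x ⇒ -21/25x=2 ⇒ x=2/(-21/25)=-2.3810
Confirm numerically:
  x=-1.947: |R|=0.68461 <1
  x=-1.737: |R|=0.52508 <1
  x=-1.455: |R|=0.30330 <1
  x=-1.226: |R|=0.11649 <1
  x=-2.934: |R|=1.37625 >1
  x=-2.621: |R|=1.16669 >1
  x=-2.601: |R|=1.15300 >1
So |R|<1 on (-2.3810, 0).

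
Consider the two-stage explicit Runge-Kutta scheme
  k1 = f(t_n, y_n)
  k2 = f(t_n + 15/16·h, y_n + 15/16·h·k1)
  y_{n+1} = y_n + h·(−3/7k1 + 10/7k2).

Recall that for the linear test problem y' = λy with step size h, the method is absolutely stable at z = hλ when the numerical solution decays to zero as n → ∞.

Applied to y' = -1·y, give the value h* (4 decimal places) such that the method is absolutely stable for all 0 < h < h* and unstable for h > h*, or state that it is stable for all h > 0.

(-0.7467,0); λ=-1 ⇒ h* = (56/75)/1 = 0.7467.

With y'=λy (z=hλ):
  k1=λy_n ⇒ h·k1=z·y_n;  k2=λ(1+15/16z)y_n ⇒ h·k2=z(1+15/16z)y_n
  y_{n+1}/y_n = 1 − 3/7z + 10/7z(1+15/16z) = 1 + z + 75/56z²
  so R(z) = 1 + z + 75/56z².

Need |R(x)|<1, x<0.
x=-1.19: |R|=1.7066
R=1: x+75/56x²=0 ⇒ x=−56/75=-0.7467; min R=1−1/(4·75/56)=0.8133>−1
Confirm numerically:
  x=-0.712: |R|=0.96694 <1
  x=-0.415: |R|=0.81566 <1
  x=-0.376: |R|=0.81334 <1
  x=-1.061: |R|=1.44666 >1
  x=-0.991: |R|=1.32429 >1
Interval (-0.7467, 0).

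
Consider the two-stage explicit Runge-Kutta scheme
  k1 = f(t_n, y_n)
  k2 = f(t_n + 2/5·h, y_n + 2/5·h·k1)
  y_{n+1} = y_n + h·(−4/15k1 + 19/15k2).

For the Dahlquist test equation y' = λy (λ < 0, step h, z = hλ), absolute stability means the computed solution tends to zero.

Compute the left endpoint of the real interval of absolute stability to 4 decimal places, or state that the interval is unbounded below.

left endpoint -1.9737.

On y'=λy, z=hλ:
  k1=λy_n ⇒ h·k1=z·y_n;  k2=λ(1+2/5z)y_n ⇒ h·k2=z(1+2/5z)y_n
  y_{n+1}/y_n = 1 − 4/15z + 19/15z(1+2/5z) = 1 + z + 38/75z²
  so R(z) = 1 + z + 38/75z².

Boundary: |R(x)|=1, x<0.
x=-1.79: |R|=0.8334
R=1: x+38/75x²=0 ⇒ x=−75/38=-1.9737; min R=1−1/(4·38/75)=0.5066>−1
Confirm numerically:
  x=-1.630: |R|=0.71616 <1
  x=-1.304: |R|=0.55754 <1
  x=-1.041: |R|=0.50807 <1
  x=-2.412: |R|=1.53566 >1
  x=-2.376: |R|=1.48432 >1
Stable set (-1.9737, 0).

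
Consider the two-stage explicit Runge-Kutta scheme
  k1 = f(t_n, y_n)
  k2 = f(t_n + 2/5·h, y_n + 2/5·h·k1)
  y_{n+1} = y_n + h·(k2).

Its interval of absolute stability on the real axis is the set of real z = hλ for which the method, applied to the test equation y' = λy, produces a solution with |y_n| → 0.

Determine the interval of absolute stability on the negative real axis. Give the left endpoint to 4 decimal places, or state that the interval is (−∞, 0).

Set f=λy, z=hλ:
  k1=λy_n ⇒ h·k1=z·y_n;  k2=λ(1+2/5z)y_n ⇒ h·k2=z(1+2/5z)y_n
  y_{n+1}/y_n = 1 + z(1+2/5z) = 1 + z + 2/5z²
  R(z) = 1 + z + 2/5z².

Solve |R(x)|<1 on ℝ⁻.
x=-1.77: |R|=0.4832
R=1: x+2/5x²=0 ⇒ x=−5/2=-2.5000; min R=1−1/(4·2/5)=0.3750>−1
Confirm numerically:
  x=-2.231: |R|=0.75994 <1
  x=-2.158: |R|=0.70479 <1
  x=-2.098: |R|=0.66264 <1
  x=-1.124: |R|=0.38135 <1
  x=-2.867: |R|=1.42088 >1
  x=-2.629: |R|=1.13566 >1
  x=-2.554: |R|=1.05517 >1
Interval (-2.5000, 0).

(-2.5000, 0).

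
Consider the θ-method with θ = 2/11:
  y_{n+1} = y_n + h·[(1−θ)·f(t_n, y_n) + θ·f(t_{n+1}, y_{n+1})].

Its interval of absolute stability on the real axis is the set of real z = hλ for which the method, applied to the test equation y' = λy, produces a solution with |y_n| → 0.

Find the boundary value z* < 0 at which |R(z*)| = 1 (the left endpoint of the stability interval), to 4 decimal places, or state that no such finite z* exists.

On y'=λy, z=hλ:
  y_{n+1} = y_n + z·[9/11·y_n + 2/11·y_{n+1}] ⇒ (1 − 2/11z)y_{n+1} = (1 + 9/11z)y_n
  so R(z) = (1 + 9/11z)/(1 − 2/11z).

Need |R(x)|<1, x<0.
x=-0.88: |R|=0.2414
R=−1: 1+9/11x = −1+2/11x ⇒ -7/11x=2 ⇒ x=2/(-7/11)=-3.1429
Confirm numerically:
  x=-2.327: |R|=0.63517 <1
  x=-2.075: |R|=0.50660 <1
  x=-1.882: |R|=0.40219 <1
  x=-1.710: |R|=0.30444 <1
  x=-3.266: |R|=1.04917 >1
  x=-3.250: |R|=1.04286 >1
  x=-3.225: |R|=1.03295 >1
Stable set (-3.1429, 0).

left endpoint -3.1429.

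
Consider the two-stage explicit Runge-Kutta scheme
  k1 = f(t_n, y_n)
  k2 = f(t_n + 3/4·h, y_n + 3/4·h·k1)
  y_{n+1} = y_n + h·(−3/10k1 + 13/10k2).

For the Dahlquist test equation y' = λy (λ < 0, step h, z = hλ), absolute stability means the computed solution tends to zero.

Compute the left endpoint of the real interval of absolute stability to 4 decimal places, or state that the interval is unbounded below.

left endpoint -1.0256.

With y'=λy (z=hλ):
  k1=λy_n ⇒ h·k1=z·y_n;  k2=λ(1+3/4z)y_n ⇒ h·k2=z(1+3/4z)y_n
  y_{n+1}/y_n = 1 − 3/10z + 13/10z(1+3/4z) = 1 + z + 39/40z²
  Hence R(z) = 1 + z + 39/40z².

Need |R(x)|<1, x<0.
x=-0.56: |R|=0.7458
R=1: x+39/40x²=0 ⇒ x=−40/39=-1.0256; min R=1−1/(4·39/40)=0.7436>−1
Confirm numerically:
  x=-0.992: |R|=0.96746 <1
  x=-0.853: |R|=0.85642 <1
  x=-0.847: |R|=0.85247 <1
  x=-0.492: |R|=0.74401 <1
  x=-1.418: |R|=1.54246 >1
  x=-1.059: |R|=1.03444 >1
Interval (-1.0256, 0).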